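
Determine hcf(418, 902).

Euclid: 902 = 2·418 + 66; 418 = 6·66 + 22; 66 = 3·22 + 0. Last nonzero remainder: 22.

22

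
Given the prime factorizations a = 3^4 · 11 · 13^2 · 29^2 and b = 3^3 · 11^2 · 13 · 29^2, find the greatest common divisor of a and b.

min exponent per shared prime: 3^3 · 11 · 13 · 29^2 = 3247101

3247101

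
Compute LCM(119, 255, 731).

76755

119 = 7 · 17; 255 = 3 · 5 · 17; 731 = 17 · 43
lcm takes max exponent of each prime: 3 · 5 · 7 · 17 · 43 = 76755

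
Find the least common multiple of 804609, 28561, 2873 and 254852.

268150432212

lcm(804609, 28561) = 804609·28561/gcd = 22980437649/169 = 135978921
lcm(135978921, 2873) = 135978921·2873/gcd = 390667440033/169 = 2311641657
lcm(2311641657, 254852) = 2311641657·254852/gcd = 589126499569764/2197 = 268150432212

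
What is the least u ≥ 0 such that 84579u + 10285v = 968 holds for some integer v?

Reduce mod 10285: 84579u ≡ 968 (mod 10285). With g = gcd(84579, 10285) = 121 dividing 968, divide through: 699u ≡ 8 (mod 85).
Since gcd(699, 85) = 1, u ≡ 8·(699)⁻¹ ≡ 72 (mod 85). Smallest non-negative: 72.

72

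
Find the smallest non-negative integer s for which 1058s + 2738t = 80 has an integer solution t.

1043

gcd(1058, 2738) = 2 (Euclid: 2738 = 2·1058 + 622; 1058 = 1·622 + 436; 622 = 1·436 + 186; 436 = 2·186 + 64; 186 = 2·64 + 58; 64 = 1·58 + 6; 58 = 9·6 + 4; 6 = 1·4 + 2; 4 = 2·2 + 0), and 2 | 80.
Extended Euclid: 1058·(471) + 2738·(-182) = 2. Scale by 40: s₀ = 18840.
General solution s = s₀ + 1369k; reducing mod 1369 gives s = 1043 (and t = -403).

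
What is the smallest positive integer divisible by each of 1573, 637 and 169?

lcm(1573, 637) = 1573·637/gcd = 1002001/13 = 77077
lcm(77077, 169) = 77077·169/gcd = 13026013/13 = 1002001

1002001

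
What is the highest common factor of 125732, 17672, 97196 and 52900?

gcd(125732, 17672): 125732 = 7·17672 + 2028; 17672 = 8·2028 + 1448; 2028 = 1·1448 + 580; 1448 = 2·580 + 288; 580 = 2·288 + 4; 288 = 72·4 + 0 → 4
gcd(4, 97196): 97196 = 24299·4 + 0 → 4
gcd(4, 52900): 52900 = 13225·4 + 0 → 4

4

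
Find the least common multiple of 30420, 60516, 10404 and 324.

133004788020

30420 = 2² · 3² · 5 · 13²; 60516 = 2² · 3² · 41²; 10404 = 2² · 3² · 17²; 324 = 2² · 3⁴
lcm takes max exponent of each prime: 2² · 3⁴ · 5 · 13² · 17² · 41² = 133004788020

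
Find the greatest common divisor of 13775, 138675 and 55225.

25

gcd(13775, 138675): 138675 = 10·13775 + 925; 13775 = 14·925 + 825; 925 = 1·825 + 100; 825 = 8·100 + 25; 100 = 4·25 + 0 → 25
gcd(25, 55225): 55225 = 2209·25 + 0 → 25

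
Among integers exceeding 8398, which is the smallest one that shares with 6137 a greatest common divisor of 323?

Multiples of 323 above 8398: 323·27, 323·28, … . Need the cofactor coprime to 6137/323 = 19.
Checking s = 27, 28, … the first with gcd(s, 19) = 1 is s = 27, giving 8721.

8721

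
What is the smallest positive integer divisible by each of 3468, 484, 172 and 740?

3338140740

3468 = 2² · 3 · 17²; 484 = 2² · 11²; 172 = 2² · 43; 740 = 2² · 5 · 37
lcm takes max exponent of each prime: 2² · 3 · 5 · 11² · 17² · 37 · 43 = 3338140740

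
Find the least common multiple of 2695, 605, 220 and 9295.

20040020

lcm(2695, 605) = 2695·605/gcd = 1630475/55 = 29645
lcm(29645, 220) = 29645·220/gcd = 6521900/55 = 118580
lcm(118580, 9295) = 118580·9295/gcd = 1102201100/55 = 20040020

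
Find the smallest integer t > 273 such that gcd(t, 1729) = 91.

364

1729 = 91·19. Any t with gcd(t, 1729) = 91 is a multiple of 91, say 91s, with s coprime to 19.
Need s > 273/91, so s ≥ 4. First s ≥ 4 with gcd(s, 19) = 1 is s = 4. Thus t = 91·4 = 364.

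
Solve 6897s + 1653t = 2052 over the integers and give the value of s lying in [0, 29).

Reduce mod 1653: 6897s ≡ 2052 (mod 1653). With g = gcd(6897, 1653) = 57 dividing 2052, divide through: 121s ≡ 36 (mod 29).
Since gcd(121, 29) = 1, s ≡ 36·(121)⁻¹ ≡ 13 (mod 29). Smallest non-negative: 13.

13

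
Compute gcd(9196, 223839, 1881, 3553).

209

9196 = 2² · 11² · 19; 223839 = 3² · 7 · 11 · 17 · 19; 1881 = 3² · 11 · 19; 3553 = 11 · 17 · 19
gcd takes min exponent of each prime: 11 · 19 = 209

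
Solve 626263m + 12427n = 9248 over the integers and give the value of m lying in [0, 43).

12

Euclid: 626263 = 50·12427 + 4913; 12427 = 2·4913 + 2601; 4913 = 1·2601 + 2312; 2601 = 1·2312 + 289; 2312 = 8·289 + 0 → gcd = 289; 9248 = 289·32.
Back-substitution yields 626263·(-5) + 12427·(252) = 289, so one solution is m = -5·32 = -160, n = 252·32 = 8064.
Solutions in m differ by 12427/289 = 43; the one in [0, 43) is -160 mod 43 = 12.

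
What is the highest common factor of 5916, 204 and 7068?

gcd(5916, 204): 5916 = 29·204 + 0 → 204
gcd(204, 7068): 7068 = 34·204 + 132; 204 = 1·132 + 72; 132 = 1·72 + 60; 72 = 1·60 + 12; 60 = 5·12 + 0 → 12

12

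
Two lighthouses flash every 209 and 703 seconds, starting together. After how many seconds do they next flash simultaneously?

7733

209 = 11 · 19; 703 = 19 · 37
max exponents: 11 · 19 · 37 = 7733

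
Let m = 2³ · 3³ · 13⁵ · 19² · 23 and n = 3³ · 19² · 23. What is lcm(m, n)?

665894688264

max exponent per prime: 2³ · 3³ · 13⁵ · 19² · 23 = 665894688264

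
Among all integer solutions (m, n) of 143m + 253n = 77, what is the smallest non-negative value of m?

20

Euclid: 253 = 1·143 + 110; 143 = 1·110 + 33; 110 = 3·33 + 11; 33 = 3·11 + 0 → gcd = 11; 77 = 11·7.
Back-substitution yields 143·(-7) + 253·(4) = 11, so one solution is m = -7·7 = -49, n = 4·7 = 28.
Solutions in m differ by 253/11 = 23; the one in [0, 23) is -49 mod 23 = 20.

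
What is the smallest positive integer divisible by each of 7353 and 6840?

gcd first: 7353 = 1·6840 + 513; 6840 = 13·513 + 171; 513 = 3·171 + 0 → gcd = 171
lcm = 7353·6840/gcd = 50294520/171 = 294120

294120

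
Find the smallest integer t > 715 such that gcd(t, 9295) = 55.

gcd(t, 9295) = 55 forces 55 | t; write t = 55s. Then gcd(55s, 55·169) = 55·gcd(s, 169), so need gcd(s, 169) = 1.
55s > 715 gives s ≥ 14. The least s ≥ 14 coprime to 169 is 14, so t = 55·14 = 770.

770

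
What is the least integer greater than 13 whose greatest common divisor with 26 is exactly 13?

39

gcd(x, 26) = 13 forces 13 | x; write x = 13s. Then gcd(13s, 13·2) = 13·gcd(s, 2), so need gcd(s, 2) = 1.
13s > 13 gives s ≥ 2. The least s ≥ 2 coprime to 2 is 3, so x = 13·3 = 39.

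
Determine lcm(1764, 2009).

gcd first: 2009 = 1·1764 + 245; 1764 = 7·245 + 49; 245 = 5·49 + 0 → gcd = 49
lcm = 1764·2009/gcd = 3543876/49 = 72324

72324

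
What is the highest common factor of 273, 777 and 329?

7

gcd(273, 777): 777 = 2·273 + 231; 273 = 1·231 + 42; 231 = 5·42 + 21; 42 = 2·21 + 0 → 21
gcd(21, 329): 329 = 15·21 + 14; 21 = 1·14 + 7; 14 = 2·7 + 0 → 7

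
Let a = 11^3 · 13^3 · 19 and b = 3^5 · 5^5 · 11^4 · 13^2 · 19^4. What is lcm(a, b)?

max exponent per prime: 3^5 · 5^5 · 11^4 · 13^3 · 19^4 = 3183255489171346875

3183255489171346875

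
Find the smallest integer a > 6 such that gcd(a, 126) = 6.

12

126 = 6·21. Any a with gcd(a, 126) = 6 is a multiple of 6, say 6s, with s coprime to 21.
Need s > 6/6, so s ≥ 2. First s ≥ 2 with gcd(s, 21) = 1 is s = 2. Thus a = 6·2 = 12.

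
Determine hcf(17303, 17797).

13

Euclid: 17797 = 1·17303 + 494; 17303 = 35·494 + 13; 494 = 38·13 + 0. Last nonzero remainder: 13.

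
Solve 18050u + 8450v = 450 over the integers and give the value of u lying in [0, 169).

140

Euclid: 18050 = 2·8450 + 1150; 8450 = 7·1150 + 400; 1150 = 2·400 + 350; 400 = 1·350 + 50; 350 = 7·50 + 0 → gcd = 50; 450 = 50·9.
Back-substitution yields 18050·(-22) + 8450·(47) = 50, so one solution is u = -22·9 = -198, v = 47·9 = 423.
Solutions in u differ by 8450/50 = 169; the one in [0, 169) is -198 mod 169 = 140.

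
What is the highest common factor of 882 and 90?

882 = 2 · 3² · 7²
90 = 2 · 3² · 5
Common: 2 · 3² = 18

18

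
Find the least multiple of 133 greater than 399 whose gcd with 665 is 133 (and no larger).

532

Multiples of 133 above 399: 133·4, 133·5, … . Need the cofactor coprime to 665/133 = 5.
Checking s = 4, 5, … the first with gcd(s, 5) = 1 is s = 4, giving 532.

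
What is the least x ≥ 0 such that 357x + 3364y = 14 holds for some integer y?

Reduce mod 3364: 357x ≡ 14 (mod 3364). With g = gcd(357, 3364) = 1 dividing 14, divide through: 357x ≡ 14 (mod 3364).
Since gcd(357, 3364) = 1, x ≡ 14·(357)⁻¹ ≡ 66 (mod 3364). Smallest non-negative: 66.

66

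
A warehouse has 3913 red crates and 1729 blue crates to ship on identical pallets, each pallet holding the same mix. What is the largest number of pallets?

91

Euclid: 3913 = 2·1729 + 455; 1729 = 3·455 + 364; 455 = 1·364 + 91; 364 = 4·91 + 0. Last nonzero remainder: 91.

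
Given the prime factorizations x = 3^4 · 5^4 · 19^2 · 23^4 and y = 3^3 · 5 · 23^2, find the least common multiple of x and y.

max exponent per prime: 3^4 · 5^4 · 19^2 · 23^4 = 5114269175625

5114269175625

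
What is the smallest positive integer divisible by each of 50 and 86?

2150

50 = 2 · 5²; 86 = 2 · 43
max exponents: 2 · 5² · 43 = 2150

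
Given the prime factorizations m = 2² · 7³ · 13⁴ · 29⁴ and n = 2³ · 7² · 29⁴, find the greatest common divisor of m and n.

min exponent per shared prime: 2² · 7² · 29⁴ = 138627076

138627076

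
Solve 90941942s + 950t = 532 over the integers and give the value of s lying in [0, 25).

Reduce mod 950: 90941942s ≡ 532 (mod 950). With g = gcd(90941942, 950) = 38 dividing 532, divide through: 2393209s ≡ 14 (mod 25).
Since gcd(2393209, 25) = 1, s ≡ 14·(2393209)⁻¹ ≡ 21 (mod 25). Smallest non-negative: 21.

21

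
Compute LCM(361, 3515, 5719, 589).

623170835

361 = 19²; 3515 = 5 · 19 · 37; 5719 = 7 · 19 · 43; 589 = 19 · 31
lcm takes max exponent of each prime: 5 · 7 · 19² · 31 · 37 · 43 = 623170835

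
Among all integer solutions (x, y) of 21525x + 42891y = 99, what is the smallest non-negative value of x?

271

gcd(21525, 42891) = 3 (Euclid: 42891 = 1·21525 + 21366; 21525 = 1·21366 + 159; 21366 = 134·159 + 60; 159 = 2·60 + 39; 60 = 1·39 + 21; 39 = 1·21 + 18; 21 = 1·18 + 3; 18 = 6·3 + 0), and 3 | 99.
Extended Euclid: 21525·(-2158) + 42891·(1083) = 3. Scale by 33: x₀ = -71214.
General solution x = x₀ + 14297t; reducing mod 14297 gives x = 271 (and y = -136).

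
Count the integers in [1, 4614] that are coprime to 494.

Prime factors of 494: 2, 13, 19. Count integers ≤ 4614 divisible by none of them.
By inclusion–exclusion: 4614 − ⌊4614/2⌋ − ⌊4614/13⌋ − ⌊4614/19⌋ + ⌊4614/26⌋ + ⌊4614/38⌋ + ⌊4614/247⌋ − ⌊4614/494⌋ = 2018.

2018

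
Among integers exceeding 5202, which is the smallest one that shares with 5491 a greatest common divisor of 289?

5491 = 289·19. Any a with gcd(a, 5491) = 289 is a multiple of 289, say 289s, with s coprime to 19.
Need s > 5202/289, so s ≥ 19. First s ≥ 19 with gcd(s, 19) = 1 is s = 20. Thus a = 289·20 = 5780.

5780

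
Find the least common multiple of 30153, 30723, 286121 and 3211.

30153 = 3 · 19 · 23²; 30723 = 3 · 7² · 11 · 19; 286121 = 11 · 19 · 37²; 3211 = 13² · 19
lcm takes max exponent of each prime: 3 · 7² · 11 · 13² · 19 · 23² · 37² = 3760187017587

3760187017587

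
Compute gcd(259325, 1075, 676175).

25

259325 = 5² · 11 · 23 · 41; 1075 = 5² · 43; 676175 = 5² · 17 · 37 · 43
gcd takes min exponent of each prime: 5² = 25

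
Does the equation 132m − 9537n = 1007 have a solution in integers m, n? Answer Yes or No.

No

gcd(132, 9537): 9537 = 72·132 + 33; 132 = 4·33 + 0 → 33
33 does not divide 1007, so a solution does not exist.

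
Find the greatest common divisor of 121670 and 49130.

10

121670 = 2 · 5 · 23³
49130 = 2 · 5 · 17³
Common: 2 · 5 = 10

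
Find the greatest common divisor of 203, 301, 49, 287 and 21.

7

203 = 7 · 29; 301 = 7 · 43; 49 = 7²; 287 = 7 · 41; 21 = 3 · 7
gcd takes min exponent of each prime: 7 = 7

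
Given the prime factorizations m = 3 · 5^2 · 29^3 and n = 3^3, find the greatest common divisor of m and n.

min exponent per shared prime: 3 = 3

3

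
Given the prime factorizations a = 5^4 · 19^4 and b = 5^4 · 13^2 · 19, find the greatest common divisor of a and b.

11875

min exponent per shared prime: 5^4 · 19 = 11875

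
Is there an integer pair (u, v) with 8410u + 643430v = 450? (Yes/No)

Yes

gcd(8410, 643430): 643430 = 76·8410 + 4270; 8410 = 1·4270 + 4140; 4270 = 1·4140 + 130; 4140 = 31·130 + 110; 130 = 1·110 + 20; 110 = 5·20 + 10; 20 = 2·10 + 0 → 10
10 divides 450, so a solution exists.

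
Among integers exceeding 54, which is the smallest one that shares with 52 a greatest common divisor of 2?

Multiples of 2 above 54: 2·28, 2·29, … . Need the cofactor coprime to 52/2 = 26.
Checking s = 28, 29, … the first with gcd(s, 26) = 1 is s = 29, giving 58.

58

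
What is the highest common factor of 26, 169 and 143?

gcd(26, 169): 169 = 6·26 + 13; 26 = 2·13 + 0 → 13
gcd(13, 143): 143 = 11·13 + 0 → 13

13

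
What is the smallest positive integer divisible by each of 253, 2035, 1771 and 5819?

lcm(253, 2035) = 253·2035/gcd = 514855/11 = 46805
lcm(46805, 1771) = 46805·1771/gcd = 82891655/253 = 327635
lcm(327635, 5819) = 327635·5819/gcd = 1906508065/253 = 7535605

7535605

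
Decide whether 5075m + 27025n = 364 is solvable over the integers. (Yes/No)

gcd(5075, 27025): 27025 = 5·5075 + 1650; 5075 = 3·1650 + 125; 1650 = 13·125 + 25; 125 = 5·25 + 0 → 25
25 does not divide 364, so a solution does not exist.

No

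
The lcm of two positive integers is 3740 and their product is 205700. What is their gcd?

From gcd × lcm = mn: gcd = 205700 / 3740 = 55.

55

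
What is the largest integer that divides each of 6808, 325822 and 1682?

gcd(6808, 325822): 325822 = 47·6808 + 5846; 6808 = 1·5846 + 962; 5846 = 6·962 + 74; 962 = 13·74 + 0 → 74
gcd(74, 1682): 1682 = 22·74 + 54; 74 = 1·54 + 20; 54 = 2·20 + 14; 20 = 1·14 + 6; 14 = 2·6 + 2; 6 = 3·2 + 0 → 2

2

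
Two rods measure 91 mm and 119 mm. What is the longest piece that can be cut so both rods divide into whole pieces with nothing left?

7

Euclid: 119 = 1·91 + 28; 91 = 3·28 + 7; 28 = 4·7 + 0. Last nonzero remainder: 7.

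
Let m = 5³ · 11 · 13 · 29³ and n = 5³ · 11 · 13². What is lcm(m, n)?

max exponent per prime: 5³ · 11 · 13² · 29³ = 5667393875

5667393875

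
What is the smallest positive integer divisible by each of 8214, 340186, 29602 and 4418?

lcm(8214, 340186) = 8214·340186/gcd = 2794287804/2 = 1397143902
lcm(1397143902, 29602) = 1397143902·29602/gcd = 41358253787004/2 = 20679126893502
lcm(20679126893502, 4418) = 20679126893502·4418/gcd = 91360382615491836/4418 = 20679126893502

20679126893502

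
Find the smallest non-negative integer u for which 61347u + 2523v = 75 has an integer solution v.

492

Euclid: 61347 = 24·2523 + 795; 2523 = 3·795 + 138; 795 = 5·138 + 105; 138 = 1·105 + 33; 105 = 3·33 + 6; 33 = 5·6 + 3; 6 = 2·3 + 0 → gcd = 3; 75 = 3·25.
Back-substitution yields 61347·(-384) + 2523·(9337) = 3, so one solution is u = -384·25 = -9600, v = 9337·25 = 233425.
Solutions in u differ by 2523/3 = 841; the one in [0, 841) is -9600 mod 841 = 492.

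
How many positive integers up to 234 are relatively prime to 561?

Prime factors of 561: 3, 11, 17. Count integers ≤ 234 divisible by none of them.
By inclusion–exclusion: 234 − ⌊234/3⌋ − ⌊234/11⌋ − ⌊234/17⌋ + ⌊234/33⌋ + ⌊234/51⌋ + ⌊234/187⌋ − ⌊234/561⌋ = 134.

134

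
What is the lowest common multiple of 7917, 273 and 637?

55419

7917 = 3 · 7 · 13 · 29; 273 = 3 · 7 · 13; 637 = 7² · 13
lcm takes max exponent of each prime: 3 · 7² · 13 · 29 = 55419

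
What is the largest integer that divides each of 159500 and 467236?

44

159500 = 2² · 5³ · 11 · 29
467236 = 2² · 7 · 11 · 37 · 41
Common: 2² · 11 = 44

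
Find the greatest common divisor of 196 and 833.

49

Euclid: 833 = 4·196 + 49; 196 = 4·49 + 0. Last nonzero remainder: 49.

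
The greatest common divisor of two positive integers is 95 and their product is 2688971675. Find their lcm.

28304965

Since gcd(a,b)·lcm(a,b) = ab, lcm = 2688971675/95 = 28304965.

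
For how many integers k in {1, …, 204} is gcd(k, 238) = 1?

82

238 = 2·7·17. Inclusion–exclusion on these primes:
204 − ⌊204/2⌋ − ⌊204/7⌋ − ⌊204/17⌋ + ⌊204/14⌋ + ⌊204/34⌋ + ⌊204/119⌋ − ⌊204/238⌋ = 82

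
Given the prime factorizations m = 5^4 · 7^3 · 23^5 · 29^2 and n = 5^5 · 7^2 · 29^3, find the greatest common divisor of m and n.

min exponent per shared prime: 5^4 · 7^2 · 29^2 = 25755625

25755625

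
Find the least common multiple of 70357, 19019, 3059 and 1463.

10061051

lcm(70357, 19019) = 70357·19019/gcd = 1338119783/133 = 10061051
lcm(10061051, 3059) = 10061051·3059/gcd = 30776755009/3059 = 10061051
lcm(10061051, 1463) = 10061051·1463/gcd = 14719317613/1463 = 10061051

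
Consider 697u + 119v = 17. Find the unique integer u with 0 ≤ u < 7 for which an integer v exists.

6

Reduce mod 119: 697u ≡ 17 (mod 119). With g = gcd(697, 119) = 17 dividing 17, divide through: 41u ≡ 1 (mod 7).
Since gcd(41, 7) = 1, u ≡ 1·(41)⁻¹ ≡ 6 (mod 7). Smallest non-negative: 6.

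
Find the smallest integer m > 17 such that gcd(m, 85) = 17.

34

Multiples of 17 above 17: 17·2, 17·3, … . Need the cofactor coprime to 85/17 = 5.
Checking s = 2, 3, … the first with gcd(s, 5) = 1 is s = 2, giving 34.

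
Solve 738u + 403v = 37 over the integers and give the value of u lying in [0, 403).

Reduce mod 403: 738u ≡ 37 (mod 403). With g = gcd(738, 403) = 1 dividing 37, divide through: 738u ≡ 37 (mod 403).
Since gcd(738, 403) = 1, u ≡ 37·(738)⁻¹ ≡ 278 (mod 403). Smallest non-negative: 278.

278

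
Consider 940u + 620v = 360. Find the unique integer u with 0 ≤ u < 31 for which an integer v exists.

gcd(940, 620) = 20 (Euclid: 940 = 1·620 + 320; 620 = 1·320 + 300; 320 = 1·300 + 20; 300 = 15·20 + 0), and 20 | 360.
Extended Euclid: 940·(2) + 620·(-3) = 20. Scale by 18: u₀ = 36.
General solution u = u₀ + 31t; reducing mod 31 gives u = 5 (and v = -7).

5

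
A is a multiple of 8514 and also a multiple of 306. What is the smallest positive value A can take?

gcd first: 8514 = 27·306 + 252; 306 = 1·252 + 54; 252 = 4·54 + 36; 54 = 1·36 + 18; 36 = 2·18 + 0 → gcd = 18
lcm = 8514·306/gcd = 2605284/18 = 144738

144738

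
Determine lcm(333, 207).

7659

gcd first: 333 = 1·207 + 126; 207 = 1·126 + 81; 126 = 1·81 + 45; 81 = 1·45 + 36; 45 = 1·36 + 9; 36 = 4·9 + 0 → gcd = 9
lcm = 333·207/gcd = 68931/9 = 7659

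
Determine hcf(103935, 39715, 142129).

169

gcd(103935, 39715): 103935 = 2·39715 + 24505; 39715 = 1·24505 + 15210; 24505 = 1·15210 + 9295; 15210 = 1·9295 + 5915; 9295 = 1·5915 + 3380; 5915 = 1·3380 + 2535; 3380 = 1·2535 + 845; 2535 = 3·845 + 0 → 845
gcd(845, 142129): 142129 = 168·845 + 169; 845 = 5·169 + 0 → 169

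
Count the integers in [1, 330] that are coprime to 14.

141

14 = 2·7. Inclusion–exclusion on these primes:
330 − ⌊330/2⌋ − ⌊330/7⌋ + ⌊330/14⌋ = 141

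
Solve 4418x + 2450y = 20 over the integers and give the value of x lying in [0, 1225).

615

gcd(4418, 2450) = 2 (Euclid: 4418 = 1·2450 + 1968; 2450 = 1·1968 + 482; 1968 = 4·482 + 40; 482 = 12·40 + 2; 40 = 20·2 + 0), and 2 | 20.
Extended Euclid: 4418·(-61) + 2450·(110) = 2. Scale by 10: x₀ = -610.
General solution x = x₀ + 1225t; reducing mod 1225 gives x = 615 (and y = -1109).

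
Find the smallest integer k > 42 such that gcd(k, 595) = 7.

49

Multiples of 7 above 42: 7·7, 7·8, … . Need the cofactor coprime to 595/7 = 85.
Checking s = 7, 8, … the first with gcd(s, 85) = 1 is s = 7, giving 49.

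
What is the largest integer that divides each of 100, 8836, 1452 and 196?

4

100 = 2² · 5²; 8836 = 2² · 47²; 1452 = 2² · 3 · 11²; 196 = 2² · 7²
gcd takes min exponent of each prime: 2² = 4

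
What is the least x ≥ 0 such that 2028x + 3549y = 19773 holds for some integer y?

Euclid: 3549 = 1·2028 + 1521; 2028 = 1·1521 + 507; 1521 = 3·507 + 0 → gcd = 507; 19773 = 507·39.
Back-substitution yields 2028·(2) + 3549·(-1) = 507, so one solution is x = 2·39 = 78, y = -1·39 = -39.
Solutions in x differ by 3549/507 = 7; the one in [0, 7) is 78 mod 7 = 1.

1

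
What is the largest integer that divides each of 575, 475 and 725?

gcd(575, 475): 575 = 1·475 + 100; 475 = 4·100 + 75; 100 = 1·75 + 25; 75 = 3·25 + 0 → 25
gcd(25, 725): 725 = 29·25 + 0 → 25

25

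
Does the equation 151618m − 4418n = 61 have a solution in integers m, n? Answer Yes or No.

No

gcd(151618, 4418): 151618 = 34·4418 + 1406; 4418 = 3·1406 + 200; 1406 = 7·200 + 6; 200 = 33·6 + 2; 6 = 3·2 + 0 → 2
2 does not divide 61, so a solution does not exist.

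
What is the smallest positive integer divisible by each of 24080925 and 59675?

5225560725

gcd first: 24080925 = 403·59675 + 31900; 59675 = 1·31900 + 27775; 31900 = 1·27775 + 4125; 27775 = 6·4125 + 3025; 4125 = 1·3025 + 1100; 3025 = 2·1100 + 825; 1100 = 1·825 + 275; 825 = 3·275 + 0 → gcd = 275
lcm = 24080925·59675/gcd = 1437029199375/275 = 5225560725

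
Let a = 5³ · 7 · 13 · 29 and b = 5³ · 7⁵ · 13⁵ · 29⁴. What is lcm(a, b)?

max exponent per prime: 5³ · 7⁵ · 13⁵ · 29⁴ = 551707599523091375

551707599523091375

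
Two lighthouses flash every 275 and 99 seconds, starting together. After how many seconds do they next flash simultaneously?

275 = 5² · 11; 99 = 3² · 11
max exponents: 3² · 5² · 11 = 2475

2475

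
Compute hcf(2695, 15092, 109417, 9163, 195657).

2695 = 5 · 7² · 11; 15092 = 2² · 7³ · 11; 109417 = 7³ · 11 · 29; 9163 = 7² · 11 · 17; 195657 = 3 · 7² · 11³
gcd takes min exponent of each prime: 7² · 11 = 539

539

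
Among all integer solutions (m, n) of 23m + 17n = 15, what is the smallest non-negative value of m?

11

gcd(23, 17) = 1 (Euclid: 23 = 1·17 + 6; 17 = 2·6 + 5; 6 = 1·5 + 1; 5 = 5·1 + 0), and 1 | 15.
Extended Euclid: 23·(3) + 17·(-4) = 1. Scale by 15: m₀ = 45.
General solution m = m₀ + 17t; reducing mod 17 gives m = 11 (and n = -14).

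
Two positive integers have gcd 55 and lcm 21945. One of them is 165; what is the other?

7315

Using uv = gcd(u,v)·lcm(u,v) = 55·21945 = 1206975, we get v = 1206975/165 = 7315.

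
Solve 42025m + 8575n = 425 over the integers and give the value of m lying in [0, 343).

171

Euclid: 42025 = 4·8575 + 7725; 8575 = 1·7725 + 850; 7725 = 9·850 + 75; 850 = 11·75 + 25; 75 = 3·25 + 0 → gcd = 25; 425 = 25·17.
Back-substitution yields 42025·(-111) + 8575·(544) = 25, so one solution is m = -111·17 = -1887, n = 544·17 = 9248.
Solutions in m differ by 8575/25 = 343; the one in [0, 343) is -1887 mod 343 = 171.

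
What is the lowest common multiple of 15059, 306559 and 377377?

15059 = 11 · 37²; 306559 = 11 · 29 · 31²; 377377 = 7 · 11 · 13² · 29
lcm takes max exponent of each prime: 7 · 11 · 13² · 29 · 31² · 37² = 496480577593

496480577593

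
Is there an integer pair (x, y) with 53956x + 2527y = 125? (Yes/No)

No

gcd(53956, 2527): 53956 = 21·2527 + 889; 2527 = 2·889 + 749; 889 = 1·749 + 140; 749 = 5·140 + 49; 140 = 2·49 + 42; 49 = 1·42 + 7; 42 = 6·7 + 0 → 7
7 does not divide 125, so a solution does not exist.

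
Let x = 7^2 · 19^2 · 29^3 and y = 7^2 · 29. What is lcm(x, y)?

431417021

max exponent per prime: 7^2 · 19^2 · 29^3 = 431417021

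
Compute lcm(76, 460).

76 = 2² · 19; 460 = 2² · 5 · 23
max exponents: 2² · 5 · 19 · 23 = 8740

8740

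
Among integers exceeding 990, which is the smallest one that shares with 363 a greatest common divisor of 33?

gcd(t, 363) = 33 forces 33 | t; write t = 33s. Then gcd(33s, 33·11) = 33·gcd(s, 11), so need gcd(s, 11) = 1.
33s > 990 gives s ≥ 31. The least s ≥ 31 coprime to 11 is 31, so t = 33·31 = 1023.

1023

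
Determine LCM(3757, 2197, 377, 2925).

3757 = 13 · 17²; 2197 = 13³; 377 = 13 · 29; 2925 = 3² · 5² · 13
lcm takes max exponent of each prime: 3² · 5² · 13³ · 17² · 29 = 4142937825

4142937825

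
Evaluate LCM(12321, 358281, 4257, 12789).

4281458308281

lcm(12321, 358281) = 12321·358281/gcd = 4414380201/9 = 490486689
lcm(490486689, 4257) = 490486689·4257/gcd = 2088001835073/99 = 21090927627
lcm(21090927627, 12789) = 21090927627·12789/gcd = 269731873421703/63 = 4281458308281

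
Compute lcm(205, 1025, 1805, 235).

205 = 5 · 41; 1025 = 5² · 41; 1805 = 5 · 19²; 235 = 5 · 47
lcm takes max exponent of each prime: 5² · 19² · 41 · 47 = 17391175

17391175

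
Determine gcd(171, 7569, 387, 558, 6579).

gcd(171, 7569): 7569 = 44·171 + 45; 171 = 3·45 + 36; 45 = 1·36 + 9; 36 = 4·9 + 0 → 9
gcd(9, 387): 387 = 43·9 + 0 → 9
gcd(9, 558): 558 = 62·9 + 0 → 9
gcd(9, 6579): 6579 = 731·9 + 0 → 9

9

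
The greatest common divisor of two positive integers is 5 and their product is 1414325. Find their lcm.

gcd·lcm = product, so lcm = 1414325/5 = 282865.

282865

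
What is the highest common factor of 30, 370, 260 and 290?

10

30 = 2 · 3 · 5; 370 = 2 · 5 · 37; 260 = 2² · 5 · 13; 290 = 2 · 5 · 29
gcd takes min exponent of each prime: 2 · 5 = 10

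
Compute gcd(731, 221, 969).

731 = 17 · 43; 221 = 13 · 17; 969 = 3 · 17 · 19
gcd takes min exponent of each prime: 17 = 17

17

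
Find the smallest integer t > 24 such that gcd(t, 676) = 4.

28

gcd(t, 676) = 4 forces 4 | t; write t = 4s. Then gcd(4s, 4·169) = 4·gcd(s, 169), so need gcd(s, 169) = 1.
4s > 24 gives s ≥ 7. The least s ≥ 7 coprime to 169 is 7, so t = 4·7 = 28.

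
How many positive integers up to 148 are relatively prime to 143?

143 = 11·13. Inclusion–exclusion on these primes:
148 − ⌊148/11⌋ − ⌊148/13⌋ + ⌊148/143⌋ = 125

125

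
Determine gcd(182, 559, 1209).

gcd(182, 559): 559 = 3·182 + 13; 182 = 14·13 + 0 → 13
gcd(13, 1209): 1209 = 93·13 + 0 → 13

13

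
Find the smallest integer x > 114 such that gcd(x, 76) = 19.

Multiples of 19 above 114: 19·7, 19·8, … . Need the cofactor coprime to 76/19 = 4.
Checking s = 7, 8, … the first with gcd(s, 4) = 1 is s = 7, giving 133.

133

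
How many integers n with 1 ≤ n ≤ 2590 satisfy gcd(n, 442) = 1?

442 = 2·13·17. Inclusion–exclusion on these primes:
2590 − ⌊2590/2⌋ − ⌊2590/13⌋ − ⌊2590/17⌋ + ⌊2590/26⌋ + ⌊2590/34⌋ + ⌊2590/221⌋ − ⌊2590/442⌋ = 1125

1125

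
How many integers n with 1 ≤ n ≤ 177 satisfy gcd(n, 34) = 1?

84

34 = 2·17. Inclusion–exclusion on these primes:
177 − ⌊177/2⌋ − ⌊177/17⌋ + ⌊177/34⌋ = 84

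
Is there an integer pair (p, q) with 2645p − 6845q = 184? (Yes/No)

gcd(2645, 6845): 6845 = 2·2645 + 1555; 2645 = 1·1555 + 1090; 1555 = 1·1090 + 465; 1090 = 2·465 + 160; 465 = 2·160 + 145; 160 = 1·145 + 15; 145 = 9·15 + 10; 15 = 1·10 + 5; 10 = 2·5 + 0 → 5
5 does not divide 184, so a solution does not exist.

No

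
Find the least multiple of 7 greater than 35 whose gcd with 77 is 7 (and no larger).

42

77 = 7·11. Any a with gcd(a, 77) = 7 is a multiple of 7, say 7s, with s coprime to 11.
Need s > 35/7, so s ≥ 6. First s ≥ 6 with gcd(s, 11) = 1 is s = 6. Thus a = 7·6 = 42.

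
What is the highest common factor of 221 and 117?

221 = 13 · 17
117 = 3² · 13
Common: 13 = 13

13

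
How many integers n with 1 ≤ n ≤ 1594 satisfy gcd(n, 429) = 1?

893

429 = 3·11·13. Inclusion–exclusion on these primes:
1594 − ⌊1594/3⌋ − ⌊1594/11⌋ − ⌊1594/13⌋ + ⌊1594/33⌋ + ⌊1594/39⌋ + ⌊1594/143⌋ − ⌊1594/429⌋ = 893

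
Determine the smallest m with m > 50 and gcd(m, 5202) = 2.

52

Multiples of 2 above 50: 2·26, 2·27, … . Need the cofactor coprime to 5202/2 = 2601.
Checking s = 26, 27, … the first with gcd(s, 2601) = 1 is s = 26, giving 52.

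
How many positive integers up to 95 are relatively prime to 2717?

2717 = 11·13·19. Inclusion–exclusion on these primes:
95 − ⌊95/11⌋ − ⌊95/13⌋ − ⌊95/19⌋ + ⌊95/143⌋ + ⌊95/209⌋ + ⌊95/247⌋ − ⌊95/2717⌋ = 75

75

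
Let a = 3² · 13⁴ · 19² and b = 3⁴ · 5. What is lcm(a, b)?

max exponent per prime: 3⁴ · 5 · 13⁴ · 19² = 4175761005

4175761005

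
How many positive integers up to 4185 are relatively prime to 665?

665 = 5·7·19. Inclusion–exclusion on these primes:
4185 − ⌊4185/5⌋ − ⌊4185/7⌋ − ⌊4185/19⌋ + ⌊4185/35⌋ + ⌊4185/95⌋ + ⌊4185/133⌋ − ⌊4185/665⌋ = 2719

2719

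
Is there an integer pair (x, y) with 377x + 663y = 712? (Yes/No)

No

By Bézout, 377x + 663y = 712 has integer solutions iff gcd(377, 663) | 712.
Euclid: 663 = 1·377 + 286; 377 = 1·286 + 91; 286 = 3·91 + 13; 91 = 7·13 + 0. gcd = 13; 712 mod 13 = 10. No.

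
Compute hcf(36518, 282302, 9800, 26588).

2

36518 = 2 · 19 · 31²; 282302 = 2 · 17 · 19² · 23; 9800 = 2³ · 5² · 7²; 26588 = 2² · 17² · 23
gcd takes min exponent of each prime: 2 = 2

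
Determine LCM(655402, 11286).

gcd first: 655402 = 58·11286 + 814; 11286 = 13·814 + 704; 814 = 1·704 + 110; 704 = 6·110 + 44; 110 = 2·44 + 22; 44 = 2·22 + 0 → gcd = 22
lcm = 655402·11286/gcd = 7396866972/22 = 336221226

336221226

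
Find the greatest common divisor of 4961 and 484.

121

Euclid: 4961 = 10·484 + 121; 484 = 4·121 + 0. Last nonzero remainder: 121.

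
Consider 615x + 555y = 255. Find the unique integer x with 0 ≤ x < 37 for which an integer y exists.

32

Reduce mod 555: 615x ≡ 255 (mod 555). With g = gcd(615, 555) = 15 dividing 255, divide through: 41x ≡ 17 (mod 37).
Since gcd(41, 37) = 1, x ≡ 17·(41)⁻¹ ≡ 32 (mod 37). Smallest non-negative: 32.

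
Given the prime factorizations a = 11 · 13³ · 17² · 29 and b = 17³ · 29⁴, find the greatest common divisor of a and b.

min exponent per shared prime: 17² · 29 = 8381

8381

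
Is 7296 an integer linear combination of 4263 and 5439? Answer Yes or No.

No

gcd(4263, 5439): 5439 = 1·4263 + 1176; 4263 = 3·1176 + 735; 1176 = 1·735 + 441; 735 = 1·441 + 294; 441 = 1·294 + 147; 294 = 2·147 + 0 → 147
147 does not divide 7296, so a solution does not exist.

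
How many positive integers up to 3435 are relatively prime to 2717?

2731

2717 = 11·13·19. Inclusion–exclusion on these primes:
3435 − ⌊3435/11⌋ − ⌊3435/13⌋ − ⌊3435/19⌋ + ⌊3435/143⌋ + ⌊3435/209⌋ + ⌊3435/247⌋ − ⌊3435/2717⌋ = 2731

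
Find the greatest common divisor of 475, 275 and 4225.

gcd(475, 275): 475 = 1·275 + 200; 275 = 1·200 + 75; 200 = 2·75 + 50; 75 = 1·50 + 25; 50 = 2·25 + 0 → 25
gcd(25, 4225): 4225 = 169·25 + 0 → 25

25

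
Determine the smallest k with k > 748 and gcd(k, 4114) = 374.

1122

gcd(k, 4114) = 374 forces 374 | k; write k = 374s. Then gcd(374s, 374·11) = 374·gcd(s, 11), so need gcd(s, 11) = 1.
374s > 748 gives s ≥ 3. The least s ≥ 3 coprime to 11 is 3, so k = 374·3 = 1122.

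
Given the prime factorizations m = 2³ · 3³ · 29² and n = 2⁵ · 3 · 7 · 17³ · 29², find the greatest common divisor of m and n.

20184

min exponent per shared prime: 2³ · 3 · 29² = 20184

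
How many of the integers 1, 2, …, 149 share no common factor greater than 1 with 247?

131

247 = 13·19. Inclusion–exclusion on these primes:
149 − ⌊149/13⌋ − ⌊149/19⌋ + ⌊149/247⌋ = 131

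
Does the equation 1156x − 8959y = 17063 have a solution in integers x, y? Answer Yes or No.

No

By Bézout, 1156x − 8959y = 17063 has integer solutions iff gcd(1156, 8959) | 17063.
Euclid: 8959 = 7·1156 + 867; 1156 = 1·867 + 289; 867 = 3·289 + 0. gcd = 289; 17063 mod 289 = 12. No.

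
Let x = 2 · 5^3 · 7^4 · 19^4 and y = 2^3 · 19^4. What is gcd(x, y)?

min exponent per shared prime: 2 · 19^4 = 260642

260642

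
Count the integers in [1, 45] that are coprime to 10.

Prime factors of 10: 2, 5. Count integers ≤ 45 divisible by none of them.
By inclusion–exclusion: 45 − ⌊45/2⌋ − ⌊45/5⌋ + ⌊45/10⌋ = 18.

18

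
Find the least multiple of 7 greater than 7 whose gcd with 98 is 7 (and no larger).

98 = 7·14. Any m with gcd(m, 98) = 7 is a multiple of 7, say 7s, with s coprime to 14.
Need s > 7/7, so s ≥ 2. First s ≥ 2 with gcd(s, 14) = 1 is s = 3. Thus m = 7·3 = 21.

21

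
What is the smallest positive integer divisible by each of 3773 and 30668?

10519124

3773 = 7³ · 11; 30668 = 2² · 11 · 17 · 41
max exponents: 2² · 7³ · 11 · 17 · 41 = 10519124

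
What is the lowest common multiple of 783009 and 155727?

13548404727

gcd first: 783009 = 5·155727 + 4374; 155727 = 35·4374 + 2637; 4374 = 1·2637 + 1737; 2637 = 1·1737 + 900; 1737 = 1·900 + 837; 900 = 1·837 + 63; 837 = 13·63 + 18; 63 = 3·18 + 9; 18 = 2·9 + 0 → gcd = 9
lcm = 783009·155727/gcd = 121935642543/9 = 13548404727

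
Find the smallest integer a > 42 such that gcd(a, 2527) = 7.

Multiples of 7 above 42: 7·7, 7·8, … . Need the cofactor coprime to 2527/7 = 361.
Checking s = 7, 8, … the first with gcd(s, 361) = 1 is s = 7, giving 49.

49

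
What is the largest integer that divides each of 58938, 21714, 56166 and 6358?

gcd(58938, 21714): 58938 = 2·21714 + 15510; 21714 = 1·15510 + 6204; 15510 = 2·6204 + 3102; 6204 = 2·3102 + 0 → 3102
gcd(3102, 56166): 56166 = 18·3102 + 330; 3102 = 9·330 + 132; 330 = 2·132 + 66; 132 = 2·66 + 0 → 66
gcd(66, 6358): 6358 = 96·66 + 22; 66 = 3·22 + 0 → 22

22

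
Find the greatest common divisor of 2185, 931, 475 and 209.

19

gcd(2185, 931): 2185 = 2·931 + 323; 931 = 2·323 + 285; 323 = 1·285 + 38; 285 = 7·38 + 19; 38 = 2·19 + 0 → 19
gcd(19, 475): 475 = 25·19 + 0 → 19
gcd(19, 209): 209 = 11·19 + 0 → 19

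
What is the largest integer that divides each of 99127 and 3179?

99127 = 7³ · 17²
3179 = 11 · 17²
Common: 17² = 289

289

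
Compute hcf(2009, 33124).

49

Euclid: 33124 = 16·2009 + 980; 2009 = 2·980 + 49; 980 = 20·49 + 0. Last nonzero remainder: 49.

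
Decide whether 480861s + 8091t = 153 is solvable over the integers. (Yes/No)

gcd(480861, 8091): 480861 = 59·8091 + 3492; 8091 = 2·3492 + 1107; 3492 = 3·1107 + 171; 1107 = 6·171 + 81; 171 = 2·81 + 9; 81 = 9·9 + 0 → 9
9 divides 153, so a solution exists.

Yes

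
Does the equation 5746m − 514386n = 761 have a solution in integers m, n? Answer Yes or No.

No

gcd(5746, 514386): 514386 = 89·5746 + 2992; 5746 = 1·2992 + 2754; 2992 = 1·2754 + 238; 2754 = 11·238 + 136; 238 = 1·136 + 102; 136 = 1·102 + 34; 102 = 3·34 + 0 → 34
34 does not divide 761, so a solution does not exist.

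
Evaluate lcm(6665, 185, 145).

7151545

6665 = 5 · 31 · 43; 185 = 5 · 37; 145 = 5 · 29
lcm takes max exponent of each prime: 5 · 29 · 31 · 37 · 43 = 7151545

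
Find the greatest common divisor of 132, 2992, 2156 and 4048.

132 = 2² · 3 · 11; 2992 = 2⁴ · 11 · 17; 2156 = 2² · 7² · 11; 4048 = 2⁴ · 11 · 23
gcd takes min exponent of each prime: 2² · 11 = 44

44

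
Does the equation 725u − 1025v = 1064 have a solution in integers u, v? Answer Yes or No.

No

By Bézout, 725u − 1025v = 1064 has integer solutions iff gcd(725, 1025) | 1064.
Euclid: 1025 = 1·725 + 300; 725 = 2·300 + 125; 300 = 2·125 + 50; 125 = 2·50 + 25; 50 = 2·25 + 0. gcd = 25; 1064 mod 25 = 14. No.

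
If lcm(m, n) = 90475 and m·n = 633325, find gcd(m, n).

gcd·lcm = product, so gcd = 633325/90475 = 7.

7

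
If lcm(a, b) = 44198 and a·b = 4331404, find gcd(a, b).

gcd·lcm = product, so gcd = 4331404/44198 = 98.

98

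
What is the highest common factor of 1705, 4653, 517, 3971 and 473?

1705 = 5 · 11 · 31; 4653 = 3² · 11 · 47; 517 = 11 · 47; 3971 = 11 · 19²; 473 = 11 · 43
gcd takes min exponent of each prime: 11 = 11

11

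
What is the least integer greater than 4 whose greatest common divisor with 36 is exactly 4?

8

gcd(a, 36) = 4 forces 4 | a; write a = 4s. Then gcd(4s, 4·9) = 4·gcd(s, 9), so need gcd(s, 9) = 1.
4s > 4 gives s ≥ 2. The least s ≥ 2 coprime to 9 is 2, so a = 4·2 = 8.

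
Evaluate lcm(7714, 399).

gcd first: 7714 = 19·399 + 133; 399 = 3·133 + 0 → gcd = 133
lcm = 7714·399/gcd = 3077886/133 = 23142

23142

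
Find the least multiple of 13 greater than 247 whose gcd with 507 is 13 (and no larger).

Multiples of 13 above 247: 13·20, 13·21, … . Need the cofactor coprime to 507/13 = 39.
Checking s = 20, 21, … the first with gcd(s, 39) = 1 is s = 20, giving 260.

260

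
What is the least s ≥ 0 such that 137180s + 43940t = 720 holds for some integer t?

Reduce mod 43940: 137180s ≡ 720 (mod 43940). With g = gcd(137180, 43940) = 20 dividing 720, divide through: 6859s ≡ 36 (mod 2197).
Since gcd(6859, 2197) = 1, s ≡ 36·(6859)⁻¹ ≡ 492 (mod 2197). Smallest non-negative: 492.

492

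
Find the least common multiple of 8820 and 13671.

273420

gcd first: 13671 = 1·8820 + 4851; 8820 = 1·4851 + 3969; 4851 = 1·3969 + 882; 3969 = 4·882 + 441; 882 = 2·441 + 0 → gcd = 441
lcm = 8820·13671/gcd = 120578220/441 = 273420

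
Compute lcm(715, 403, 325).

110825

715 = 5 · 11 · 13; 403 = 13 · 31; 325 = 5² · 13
lcm takes max exponent of each prime: 5² · 11 · 13 · 31 = 110825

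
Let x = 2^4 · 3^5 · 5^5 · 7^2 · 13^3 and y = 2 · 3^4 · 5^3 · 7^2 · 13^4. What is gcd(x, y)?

min exponent per shared prime: 2 · 3^4 · 5^3 · 7^2 · 13^3 = 2179973250

2179973250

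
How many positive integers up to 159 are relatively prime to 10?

10 = 2·5. Inclusion–exclusion on these primes:
159 − ⌊159/2⌋ − ⌊159/5⌋ + ⌊159/10⌋ = 64

64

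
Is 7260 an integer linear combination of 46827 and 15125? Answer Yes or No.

Yes

gcd(46827, 15125): 46827 = 3·15125 + 1452; 15125 = 10·1452 + 605; 1452 = 2·605 + 242; 605 = 2·242 + 121; 242 = 2·121 + 0 → 121
121 divides 7260, so a solution exists.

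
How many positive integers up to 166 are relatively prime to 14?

Prime factors of 14: 2, 7. Count integers ≤ 166 divisible by none of them.
By inclusion–exclusion: 166 − ⌊166/2⌋ − ⌊166/7⌋ + ⌊166/14⌋ = 71.

71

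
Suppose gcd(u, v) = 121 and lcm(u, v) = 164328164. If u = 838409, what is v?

23716

u·v = gcd·lcm = 121·164328164 = 19883707844, so v = 19883707844/838409 = 23716.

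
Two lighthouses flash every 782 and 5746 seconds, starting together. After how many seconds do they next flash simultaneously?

gcd first: 5746 = 7·782 + 272; 782 = 2·272 + 238; 272 = 1·238 + 34; 238 = 7·34 + 0 → gcd = 34
lcm = 782·5746/gcd = 4493372/34 = 132158

132158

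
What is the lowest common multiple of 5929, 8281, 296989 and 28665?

lcm(5929, 8281) = 5929·8281/gcd = 49098049/49 = 1002001
lcm(1002001, 296989) = 1002001·296989/gcd = 297583274989/539 = 552102551
lcm(552102551, 28665) = 552102551·28665/gcd = 15826019624415/637 = 24844614795

24844614795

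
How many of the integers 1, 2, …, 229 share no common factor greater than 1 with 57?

145

57 = 3·19. Inclusion–exclusion on these primes:
229 − ⌊229/3⌋ − ⌊229/19⌋ + ⌊229/57⌋ = 145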